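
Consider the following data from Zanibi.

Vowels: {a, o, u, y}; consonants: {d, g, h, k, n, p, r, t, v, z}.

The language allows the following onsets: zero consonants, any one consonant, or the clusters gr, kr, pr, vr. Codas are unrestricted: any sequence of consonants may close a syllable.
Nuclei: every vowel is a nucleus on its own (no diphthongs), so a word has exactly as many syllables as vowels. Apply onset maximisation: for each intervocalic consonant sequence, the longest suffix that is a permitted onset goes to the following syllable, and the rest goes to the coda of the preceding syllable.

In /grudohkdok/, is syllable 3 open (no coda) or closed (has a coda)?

Vowels present: u, o, o; each is a nucleus, giving 3 syllables.
σ1/σ2 boundary: just /d/ — single C goes to the following onset.
σ2/σ3 boundary: /hkd/ — longest licit onset from the right is /d/, leaving /hk/ as coda.
Syllabification: gru.dohk.dok.
Syllable 3 is /dok/ with coda /k/, so it is closed.

closed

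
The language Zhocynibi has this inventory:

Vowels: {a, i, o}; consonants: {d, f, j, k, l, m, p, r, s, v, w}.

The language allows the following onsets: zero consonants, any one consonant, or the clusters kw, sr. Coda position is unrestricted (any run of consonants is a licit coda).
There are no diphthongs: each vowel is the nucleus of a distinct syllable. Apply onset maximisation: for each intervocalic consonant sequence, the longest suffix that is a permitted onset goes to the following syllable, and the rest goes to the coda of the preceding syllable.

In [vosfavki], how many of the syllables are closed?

The vowels are o, a, i — 3 nuclei, so 3 syllables.
σ1/σ2 boundary: cluster /sf/ — the longest permitted-onset suffix is /f/; onset = /f/, preceding coda = /s/.
σ2/σ3 boundary: /vk/ splits as /v/ + /k/ (/k/ is the longest suffix that is a licit onset).
Syllabification: vos.fav.ki.
Classifying each syllable: /vos/ (closed), /fav/ (closed), /ki/ (open).
Closed syllables: 2.

2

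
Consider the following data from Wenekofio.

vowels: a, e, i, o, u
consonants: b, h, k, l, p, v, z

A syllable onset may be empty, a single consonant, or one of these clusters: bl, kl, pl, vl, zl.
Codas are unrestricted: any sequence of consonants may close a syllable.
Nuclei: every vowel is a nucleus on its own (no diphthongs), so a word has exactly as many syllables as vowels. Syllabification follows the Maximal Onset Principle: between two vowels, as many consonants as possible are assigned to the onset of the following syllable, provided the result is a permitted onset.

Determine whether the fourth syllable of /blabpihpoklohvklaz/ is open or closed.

The vowels are a, i, o, o, a — 5 nuclei, so 5 syllables.
V1 /a/ – V2 /i/: cluster /bp/ — the longest permitted-onset suffix is /p/; onset = /p/, preceding coda = /b/.
V2 /i/ – V3 /o/: /hp/ — longest licit onset from the right is /p/, leaving /h/ as coda.
V3 /o/ – V4 /o/: /kl/ — entire cluster is a permitted onset → onset /kl/, coda ∅.
V4 /o/ – V5 /a/: cluster /hvkl/ — the longest permitted-onset suffix is /kl/; onset = /kl/, preceding coda = /hv/.
Syllabification: blab.pih.po.klohv.klaz.
Syllable 4 is /klohv/ with coda /hv/, so it is closed.

closed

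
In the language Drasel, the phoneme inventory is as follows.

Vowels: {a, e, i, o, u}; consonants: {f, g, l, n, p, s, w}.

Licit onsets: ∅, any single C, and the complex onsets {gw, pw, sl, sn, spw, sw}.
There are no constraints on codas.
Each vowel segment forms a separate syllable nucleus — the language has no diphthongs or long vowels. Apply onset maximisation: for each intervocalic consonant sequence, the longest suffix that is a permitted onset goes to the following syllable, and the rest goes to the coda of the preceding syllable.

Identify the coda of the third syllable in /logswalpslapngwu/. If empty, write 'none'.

Nuclei (vowels): o, a, a, u → 4 syllables.
/o…a/ gap (V1→V2): cluster /gsw/ — the longest permitted-onset suffix is /sw/; onset = /sw/, preceding coda = /g/.
/a…a/ gap (V2→V3): cluster /lpsl/ — the longest permitted-onset suffix is /sl/; onset = /sl/, preceding coda = /lp/.
/a…u/ gap (V3→V4): cluster /pngw/ — the longest permitted-onset suffix is /gw/; onset = /gw/, preceding coda = /pn/.
Syllabification: log.swalp.slapn.gwu.
Syllable 3 is /slapn/: onset /sl/, nucleus /a/, coda /pn/.

pn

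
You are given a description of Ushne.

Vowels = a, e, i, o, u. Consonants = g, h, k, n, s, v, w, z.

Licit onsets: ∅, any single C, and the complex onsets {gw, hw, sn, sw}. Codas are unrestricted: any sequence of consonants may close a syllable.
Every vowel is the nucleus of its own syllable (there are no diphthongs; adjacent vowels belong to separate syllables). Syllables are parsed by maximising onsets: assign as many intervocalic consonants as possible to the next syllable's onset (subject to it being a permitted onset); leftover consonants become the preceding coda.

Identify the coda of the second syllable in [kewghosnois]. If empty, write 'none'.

The vowels are e, o, o, i — 4 nuclei, so 4 syllables.
σ1/σ2 boundary: /wgh/ — longest licit onset from the right is /h/, leaving /wg/ as coda.
σ2/σ3 boundary: /sn/ — entire cluster is a permitted onset → onset /sn/, coda ∅.
σ3/σ4 boundary: hiatus — the boundary sits between the two vowels.
Syllabification: kewg.ho.sno.is.
Syllable 2 is /ho/: onset /h/, nucleus /o/, coda ∅.

none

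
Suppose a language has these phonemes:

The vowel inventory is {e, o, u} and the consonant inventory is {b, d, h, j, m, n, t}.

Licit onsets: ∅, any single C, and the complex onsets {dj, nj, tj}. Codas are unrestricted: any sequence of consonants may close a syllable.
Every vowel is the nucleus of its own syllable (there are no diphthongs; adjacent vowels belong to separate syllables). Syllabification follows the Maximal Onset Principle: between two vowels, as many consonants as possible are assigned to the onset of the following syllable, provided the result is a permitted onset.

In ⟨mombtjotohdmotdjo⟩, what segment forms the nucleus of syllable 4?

The vowels are o, o, o, o, o — 5 nuclei, so 5 syllables.
The fourth nucleus (vowel 4 from the left) is /o/.

o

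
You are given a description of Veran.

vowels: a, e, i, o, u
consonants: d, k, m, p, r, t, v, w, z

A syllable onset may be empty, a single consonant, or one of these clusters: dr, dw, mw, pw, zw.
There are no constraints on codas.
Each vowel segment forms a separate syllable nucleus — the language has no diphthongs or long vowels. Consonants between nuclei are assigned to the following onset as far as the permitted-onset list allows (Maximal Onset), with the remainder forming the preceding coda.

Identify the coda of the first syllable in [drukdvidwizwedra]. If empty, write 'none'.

kd

Nuclei (vowels): u, i, i, e, a → 5 syllables.
/u…i/ gap (V1→V2): /kdv/; trying suffixes from longest down, /v/ is the first permitted one, so coda /kd/ | onset /v/.
/i…i/ gap (V2→V3): /dw/ — entire cluster is a permitted onset → onset /dw/, coda ∅.
/i…e/ gap (V3→V4): cluster /zw/ — /zw/ is itself a permitted onset, so the whole cluster goes right; preceding coda = ∅.
/e…a/ gap (V4→V5): cluster /dr/ — /dr/ is itself a permitted onset, so the whole cluster goes right; preceding coda = ∅.
So the parse is drukd.vi.dwi.zwe.dra.
Syllable 1 is /drukd/: onset /dr/, nucleus /u/, coda /kd/.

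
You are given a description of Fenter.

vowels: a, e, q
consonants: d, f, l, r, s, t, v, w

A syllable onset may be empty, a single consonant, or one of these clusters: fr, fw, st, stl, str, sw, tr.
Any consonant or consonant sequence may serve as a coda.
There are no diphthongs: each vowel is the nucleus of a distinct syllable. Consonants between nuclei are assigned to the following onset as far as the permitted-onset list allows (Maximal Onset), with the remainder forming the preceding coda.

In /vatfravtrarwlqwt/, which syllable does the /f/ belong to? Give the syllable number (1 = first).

The vowels are a, a, a, q — 4 nuclei, so 4 syllables.
σ1/σ2 boundary: cluster /tfr/ — the longest permitted-onset suffix is /fr/; onset = /fr/, preceding coda = /t/.
σ2/σ3 boundary: /vtr/ splits as /v/ + /tr/ (/tr/ is the longest suffix that is a licit onset).
σ3/σ4 boundary: /rwl/ — longest licit onset from the right is /l/, leaving /rw/ as coda.
Result: vat.frav.trarw.lqwt.
The /f/ is in the onset of syllable 2 (/frav/).

2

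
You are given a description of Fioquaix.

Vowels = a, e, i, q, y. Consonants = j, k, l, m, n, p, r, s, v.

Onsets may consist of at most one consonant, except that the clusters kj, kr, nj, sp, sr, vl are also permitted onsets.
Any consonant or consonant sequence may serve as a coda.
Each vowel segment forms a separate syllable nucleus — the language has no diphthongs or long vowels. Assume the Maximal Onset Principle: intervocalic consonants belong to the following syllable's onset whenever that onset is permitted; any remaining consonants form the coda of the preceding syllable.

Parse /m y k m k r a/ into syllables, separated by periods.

mykm.kra

Nuclei (vowels): y, a → 2 syllables.
V1 /y/ – V2 /a/: cluster /kmkr/ — the longest permitted-onset suffix is /kr/; onset = /kr/, preceding coda = /km/.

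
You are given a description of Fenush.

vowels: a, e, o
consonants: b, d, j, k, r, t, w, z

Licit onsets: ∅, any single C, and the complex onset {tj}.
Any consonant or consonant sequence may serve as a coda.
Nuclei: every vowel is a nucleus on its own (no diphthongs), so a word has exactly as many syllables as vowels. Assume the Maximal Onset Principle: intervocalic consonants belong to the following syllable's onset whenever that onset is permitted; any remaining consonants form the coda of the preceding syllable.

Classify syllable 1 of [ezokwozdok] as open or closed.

Vowels present: e, o, o, o; each is a nucleus, giving 4 syllables.
/e…o/ gap (V1→V2): /z/ → onset of the next syllable (single consonants are always licit onsets).
/o…o/ gap (V2→V3): /kw/; trying suffixes from longest down, /w/ is the first permitted one, so coda /k/ | onset /w/.
/o…o/ gap (V3→V4): /zd/ — longest licit onset from the right is /d/, leaving /z/ as coda.
Syllabification: e.zok.woz.dok.
Syllable 1 is /e/; it ends in its nucleus with no coda, so it is open.

open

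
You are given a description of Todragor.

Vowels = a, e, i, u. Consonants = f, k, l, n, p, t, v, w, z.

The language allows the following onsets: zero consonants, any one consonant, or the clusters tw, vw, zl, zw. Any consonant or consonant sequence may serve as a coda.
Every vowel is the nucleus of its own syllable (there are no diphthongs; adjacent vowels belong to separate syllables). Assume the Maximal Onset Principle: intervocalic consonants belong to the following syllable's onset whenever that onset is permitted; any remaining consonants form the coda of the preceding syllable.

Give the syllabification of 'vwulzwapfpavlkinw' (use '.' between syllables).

Vowels present: u, a, a, i; each is a nucleus, giving 4 syllables.
/u…a/ gap (V1→V2): /lzw/ splits as /l/ + /zw/ (/zw/ is the longest suffix that is a licit onset).
/a…a/ gap (V2→V3): /pfp/ splits as /pf/ + /p/ (/p/ is the longest suffix that is a licit onset).
/a…i/ gap (V3→V4): cluster /vlk/ — the longest permitted-onset suffix is /k/; onset = /k/, preceding coda = /vl/.

vwul.zwapf.pavl.kinw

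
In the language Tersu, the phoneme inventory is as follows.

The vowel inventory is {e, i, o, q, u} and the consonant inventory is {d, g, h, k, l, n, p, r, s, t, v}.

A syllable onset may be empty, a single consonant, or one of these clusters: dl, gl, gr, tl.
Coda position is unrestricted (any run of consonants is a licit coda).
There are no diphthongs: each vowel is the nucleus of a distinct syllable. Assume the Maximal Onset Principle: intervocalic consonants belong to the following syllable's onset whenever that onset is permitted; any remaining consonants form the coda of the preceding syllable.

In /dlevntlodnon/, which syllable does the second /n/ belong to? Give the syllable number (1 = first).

Vowels present: e, o, o; each is a nucleus, giving 3 syllables.
/e…o/ gap (V1→V2): /vntl/ — longest licit onset from the right is /tl/, leaving /vn/ as coda.
/o…o/ gap (V2→V3): cluster /dn/ — the longest permitted-onset suffix is /n/; onset = /n/, preceding coda = /d/.
Result: dlevn.tlod.non.
The second /n/ is in the onset of syllable 3 (/non/).

3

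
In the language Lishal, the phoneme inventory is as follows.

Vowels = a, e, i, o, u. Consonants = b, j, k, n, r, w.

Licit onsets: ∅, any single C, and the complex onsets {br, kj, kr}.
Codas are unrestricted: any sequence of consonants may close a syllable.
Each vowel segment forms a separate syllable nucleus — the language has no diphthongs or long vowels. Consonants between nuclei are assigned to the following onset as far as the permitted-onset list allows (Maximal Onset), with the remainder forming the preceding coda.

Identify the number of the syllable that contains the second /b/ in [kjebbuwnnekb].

2

Nuclei (vowels): e, u, e → 3 syllables.
σ1/σ2 boundary: /bb/ — longest licit onset from the right is /b/, leaving /b/ as coda.
σ2/σ3 boundary: /wnn/ splits as /wn/ + /n/ (/n/ is the longest suffix that is a licit onset).
So the parse is kjeb.buwn.nekb.
The second /b/ is in the onset of syllable 2 (/buwn/).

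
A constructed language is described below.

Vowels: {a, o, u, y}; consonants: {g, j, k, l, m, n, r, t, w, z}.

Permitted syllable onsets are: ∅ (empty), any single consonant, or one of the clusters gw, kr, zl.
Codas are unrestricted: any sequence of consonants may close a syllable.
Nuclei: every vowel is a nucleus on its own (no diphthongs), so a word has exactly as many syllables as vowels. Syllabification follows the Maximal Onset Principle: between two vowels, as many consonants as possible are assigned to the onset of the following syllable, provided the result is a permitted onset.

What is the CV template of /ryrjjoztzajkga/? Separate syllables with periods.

CVCC.CVCC.CVCC.CV

Nuclei (vowels): y, o, a, a → 4 syllables.
Between /y/ (V1) and /o/ (V2): /rjj/ splits as /rj/ + /j/ (/j/ is the longest suffix that is a licit onset).
Between /o/ (V2) and /a/ (V3): /ztz/ splits as /zt/ + /z/ (/z/ is the longest suffix that is a licit onset).
Between /a/ (V3) and /a/ (V4): /jkg/ splits as /jk/ + /g/ (/g/ is the longest suffix that is a licit onset).
Putting it together: ryrj.jozt.zajk.ga.
Mapping each syllable to C/V: /ryrj/ → CVCC, /jozt/ → CVCC, /zajk/ → CVCC, /ga/ → CV.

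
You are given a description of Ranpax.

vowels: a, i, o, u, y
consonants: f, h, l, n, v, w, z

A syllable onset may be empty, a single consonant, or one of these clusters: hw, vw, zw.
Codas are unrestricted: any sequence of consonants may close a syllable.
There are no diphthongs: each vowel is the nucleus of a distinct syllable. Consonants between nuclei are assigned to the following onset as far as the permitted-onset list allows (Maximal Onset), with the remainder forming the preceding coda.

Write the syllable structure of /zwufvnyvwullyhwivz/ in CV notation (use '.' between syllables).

The vowels are u, y, u, y, i — 5 nuclei, so 5 syllables.
V1 /u/ – V2 /y/: /fvn/ — longest licit onset from the right is /n/, leaving /fv/ as coda.
V2 /y/ – V3 /u/: /vw/ is a licit onset in full, so it all attaches to the next syllable.
V3 /u/ – V4 /y/: /ll/ splits as /l/ + /l/ (/l/ is the longest suffix that is a licit onset).
V4 /y/ – V5 /i/: /hw/ — entire cluster is a permitted onset → onset /hw/, coda ∅.
Syllabification: zwufv.ny.vwul.ly.hwivz.
Mapping each syllable to C/V: /zwufv/ → CCVCC, /ny/ → CV, /vwul/ → CCVC, /ly/ → CV, /hwivz/ → CCVCC.

CCVCC.CV.CCVC.CV.CCVCC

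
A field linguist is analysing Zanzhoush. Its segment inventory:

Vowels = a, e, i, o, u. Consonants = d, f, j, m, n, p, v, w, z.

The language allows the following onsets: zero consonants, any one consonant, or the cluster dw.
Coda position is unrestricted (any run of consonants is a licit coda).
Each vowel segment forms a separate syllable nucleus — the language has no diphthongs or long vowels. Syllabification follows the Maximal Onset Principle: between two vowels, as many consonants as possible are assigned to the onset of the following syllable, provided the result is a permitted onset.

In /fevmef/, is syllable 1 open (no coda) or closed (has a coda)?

Nuclei (vowels): e, e → 2 syllables.
σ1/σ2 boundary: /vm/ splits as /v/ + /m/ (/m/ is the longest suffix that is a licit onset).
Putting it together: fev.mef.
Syllable 1 is /fev/ with coda /v/, so it is closed.

closed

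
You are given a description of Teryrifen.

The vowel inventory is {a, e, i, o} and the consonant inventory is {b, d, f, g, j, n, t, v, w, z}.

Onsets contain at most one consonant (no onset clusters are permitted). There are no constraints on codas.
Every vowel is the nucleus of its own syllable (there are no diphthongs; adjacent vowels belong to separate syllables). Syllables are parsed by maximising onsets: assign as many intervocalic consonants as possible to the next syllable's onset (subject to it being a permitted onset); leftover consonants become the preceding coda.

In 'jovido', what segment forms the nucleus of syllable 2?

i

Vowels present: o, i, o; each is a nucleus, giving 3 syllables.
The second nucleus (vowel 2 from the left) is /i/.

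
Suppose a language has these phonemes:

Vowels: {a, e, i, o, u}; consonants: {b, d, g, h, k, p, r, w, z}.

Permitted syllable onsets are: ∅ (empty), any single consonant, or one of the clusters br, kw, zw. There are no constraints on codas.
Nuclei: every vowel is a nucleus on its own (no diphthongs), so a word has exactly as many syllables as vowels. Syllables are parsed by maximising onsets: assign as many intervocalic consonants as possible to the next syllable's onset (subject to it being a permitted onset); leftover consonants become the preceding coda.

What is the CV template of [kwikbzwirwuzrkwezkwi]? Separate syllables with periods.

Vowels present: i, i, u, e, i; each is a nucleus, giving 5 syllables.
σ1/σ2 boundary: /kbzw/ — longest licit onset from the right is /zw/, leaving /kb/ as coda.
σ2/σ3 boundary: /rw/ splits as /r/ + /w/ (/w/ is the longest suffix that is a licit onset).
σ3/σ4 boundary: /zrkw/ splits as /zr/ + /kw/ (/kw/ is the longest suffix that is a licit onset).
σ4/σ5 boundary: /zkw/ splits as /z/ + /kw/ (/kw/ is the longest suffix that is a licit onset).
Putting it together: kwikb.zwir.wuzr.kwez.kwi.
Mapping each syllable to C/V: /kwikb/ → CCVCC, /zwir/ → CCVC, /wuzr/ → CVCC, /kwez/ → CCVC, /kwi/ → CCV.

CCVCC.CCVC.CVCC.CCVC.CCV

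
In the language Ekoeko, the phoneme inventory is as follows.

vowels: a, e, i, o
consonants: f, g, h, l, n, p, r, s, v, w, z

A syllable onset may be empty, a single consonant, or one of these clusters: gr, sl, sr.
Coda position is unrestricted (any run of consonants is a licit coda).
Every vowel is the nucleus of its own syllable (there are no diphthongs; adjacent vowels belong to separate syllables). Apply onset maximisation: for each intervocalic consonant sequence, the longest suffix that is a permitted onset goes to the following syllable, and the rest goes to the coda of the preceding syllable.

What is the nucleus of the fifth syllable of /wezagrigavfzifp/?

The vowels are e, a, i, a, i — 5 nuclei, so 5 syllables.
The fifth nucleus (vowel 5 from the left) is /i/.

i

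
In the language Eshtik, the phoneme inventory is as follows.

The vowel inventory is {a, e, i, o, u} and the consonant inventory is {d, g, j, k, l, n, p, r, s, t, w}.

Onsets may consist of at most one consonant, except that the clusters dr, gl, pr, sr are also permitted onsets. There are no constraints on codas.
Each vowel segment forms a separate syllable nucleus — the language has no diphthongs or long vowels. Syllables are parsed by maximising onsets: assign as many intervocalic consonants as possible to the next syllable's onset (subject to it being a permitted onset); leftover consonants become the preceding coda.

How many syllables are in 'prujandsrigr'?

Vowels present: u, a, i; each is a nucleus, giving 3 syllables.

3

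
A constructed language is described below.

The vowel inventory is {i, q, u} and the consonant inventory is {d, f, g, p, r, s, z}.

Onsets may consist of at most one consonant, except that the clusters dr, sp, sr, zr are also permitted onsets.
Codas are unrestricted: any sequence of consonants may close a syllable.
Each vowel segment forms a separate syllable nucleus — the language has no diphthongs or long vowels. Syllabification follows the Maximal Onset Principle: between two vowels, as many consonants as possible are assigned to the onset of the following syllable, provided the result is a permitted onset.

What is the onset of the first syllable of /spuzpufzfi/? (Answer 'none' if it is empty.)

Vowels present: u, u, i; each is a nucleus, giving 3 syllables.
/u…u/ gap (V1→V2): /zp/ — longest licit onset from the right is /p/, leaving /z/ as coda.
/u…i/ gap (V2→V3): /fzf/ splits as /fz/ + /f/ (/f/ is the longest suffix that is a licit onset).
Syllabification: spuz.pufz.fi.
Syllable 1 is /spuz/: onset /sp/, nucleus /u/, coda /z/.

sp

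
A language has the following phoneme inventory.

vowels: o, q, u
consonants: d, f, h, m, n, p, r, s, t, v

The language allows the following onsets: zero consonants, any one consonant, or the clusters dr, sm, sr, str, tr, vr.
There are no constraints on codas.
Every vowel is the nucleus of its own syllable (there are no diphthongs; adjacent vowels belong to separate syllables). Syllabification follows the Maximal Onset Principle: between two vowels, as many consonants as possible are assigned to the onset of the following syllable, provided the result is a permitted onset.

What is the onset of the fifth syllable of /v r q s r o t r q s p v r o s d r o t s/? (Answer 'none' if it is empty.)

dr

Nuclei (vowels): q, o, q, o, o → 5 syllables.
/q…o/ gap (V1→V2): /sr/ — entire cluster is a permitted onset → onset /sr/, coda ∅.
/o…q/ gap (V2→V3): cluster /tr/ — /tr/ is itself a permitted onset, so the whole cluster goes right; preceding coda = ∅.
/q…o/ gap (V3→V4): /spvr/ splits as /sp/ + /vr/ (/vr/ is the longest suffix that is a licit onset).
/o…o/ gap (V4→V5): /sdr/ splits as /s/ + /dr/ (/dr/ is the longest suffix that is a licit onset).
Putting it together: vrq.sro.trqsp.vros.drots.
Syllable 5 is /drots/: onset /dr/, nucleus /o/, coda /ts/.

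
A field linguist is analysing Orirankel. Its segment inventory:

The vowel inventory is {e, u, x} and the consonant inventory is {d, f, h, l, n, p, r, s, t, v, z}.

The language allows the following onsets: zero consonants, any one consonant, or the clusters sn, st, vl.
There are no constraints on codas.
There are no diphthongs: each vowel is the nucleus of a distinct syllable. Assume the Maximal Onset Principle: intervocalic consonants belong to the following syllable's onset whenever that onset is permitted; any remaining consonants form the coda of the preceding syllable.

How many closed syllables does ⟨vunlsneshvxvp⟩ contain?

Vowels present: u, e, x; each is a nucleus, giving 3 syllables.
Between /u/ (V1) and /e/ (V2): /nlsn/; trying suffixes from longest down, /sn/ is the first permitted one, so coda /nl/ | onset /sn/.
Between /e/ (V2) and /x/ (V3): /shv/ splits as /sh/ + /v/ (/v/ is the longest suffix that is a licit onset).
Putting it together: vunl.snesh.vxvp.
Classifying each syllable: /vunl/ (closed), /snesh/ (closed), /vxvp/ (closed).
Closed syllables: 3.

3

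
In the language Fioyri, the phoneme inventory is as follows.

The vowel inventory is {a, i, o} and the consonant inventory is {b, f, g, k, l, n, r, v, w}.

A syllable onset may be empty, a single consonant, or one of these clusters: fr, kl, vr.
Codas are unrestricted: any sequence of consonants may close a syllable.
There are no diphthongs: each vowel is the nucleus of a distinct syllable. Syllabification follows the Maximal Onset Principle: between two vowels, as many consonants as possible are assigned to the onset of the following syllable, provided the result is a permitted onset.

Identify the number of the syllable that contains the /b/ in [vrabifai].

The vowels are a, i, a, i — 4 nuclei, so 4 syllables.
σ1/σ2 boundary: just /b/ — single C goes to the following onset.
σ2/σ3 boundary: just /f/ — single C goes to the following onset.
σ3/σ4 boundary: no consonants, so the boundary falls immediately after /a/.
Putting it together: vra.bi.fa.i.
The /b/ is in the onset of syllable 2 (/bi/).

2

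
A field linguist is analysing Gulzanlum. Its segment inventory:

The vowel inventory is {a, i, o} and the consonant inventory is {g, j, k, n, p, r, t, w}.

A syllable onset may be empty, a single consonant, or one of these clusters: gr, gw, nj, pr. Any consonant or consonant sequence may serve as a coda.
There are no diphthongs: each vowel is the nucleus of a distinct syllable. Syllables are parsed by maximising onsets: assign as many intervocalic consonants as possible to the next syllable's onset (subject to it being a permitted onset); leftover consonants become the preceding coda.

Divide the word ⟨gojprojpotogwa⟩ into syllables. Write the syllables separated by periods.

goj.proj.po.to.gwa

Vowels present: o, o, o, o, a; each is a nucleus, giving 5 syllables.
σ1/σ2 boundary: /jpr/ splits as /j/ + /pr/ (/pr/ is the longest suffix that is a licit onset).
σ2/σ3 boundary: /jp/; trying suffixes from longest down, /p/ is the first permitted one, so coda /j/ | onset /p/.
σ3/σ4 boundary: /t/ → onset of the next syllable (single consonants are always licit onsets).
σ4/σ5 boundary: /gw/ — entire cluster is a permitted onset → onset /gw/, coda ∅.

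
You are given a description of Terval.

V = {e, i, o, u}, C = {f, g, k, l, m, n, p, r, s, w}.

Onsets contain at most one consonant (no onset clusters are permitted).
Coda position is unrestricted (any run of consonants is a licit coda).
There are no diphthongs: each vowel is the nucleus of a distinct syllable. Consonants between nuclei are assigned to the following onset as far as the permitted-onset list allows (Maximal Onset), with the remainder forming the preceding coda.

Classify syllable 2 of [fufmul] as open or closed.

Nuclei (vowels): u, u → 2 syllables.
V1 /u/ – V2 /u/: /fm/; trying suffixes from longest down, /m/ is the first permitted one, so coda /f/ | onset /m/.
Syllabification: fuf.mul.
Syllable 2 is /mul/ with coda /l/, so it is closed.

closed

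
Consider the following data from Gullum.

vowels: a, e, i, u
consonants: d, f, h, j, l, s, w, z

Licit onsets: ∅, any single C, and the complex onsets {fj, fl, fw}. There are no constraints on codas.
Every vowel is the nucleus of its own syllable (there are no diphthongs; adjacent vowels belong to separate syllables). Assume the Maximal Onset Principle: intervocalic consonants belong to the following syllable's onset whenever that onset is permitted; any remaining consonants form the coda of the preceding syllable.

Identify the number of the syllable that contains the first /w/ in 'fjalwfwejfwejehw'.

Nuclei (vowels): a, e, e, e → 4 syllables.
σ1/σ2 boundary: /lwfw/ splits as /lw/ + /fw/ (/fw/ is the longest suffix that is a licit onset).
σ2/σ3 boundary: /jfw/ — longest licit onset from the right is /fw/, leaving /j/ as coda.
σ3/σ4 boundary: /j/ is a single consonant, so it becomes the next onset.
Syllabification: fjalw.fwej.fwe.jehw.
The first /w/ is in the coda of syllable 1 (/fjalw/).

1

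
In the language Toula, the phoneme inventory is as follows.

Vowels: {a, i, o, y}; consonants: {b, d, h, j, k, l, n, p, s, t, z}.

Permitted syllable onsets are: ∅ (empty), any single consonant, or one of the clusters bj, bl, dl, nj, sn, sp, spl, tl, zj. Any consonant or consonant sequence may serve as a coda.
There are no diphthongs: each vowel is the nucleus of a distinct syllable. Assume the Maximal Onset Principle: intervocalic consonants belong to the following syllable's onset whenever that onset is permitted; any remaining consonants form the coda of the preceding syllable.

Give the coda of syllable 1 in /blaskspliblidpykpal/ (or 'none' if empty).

sk

Vowels present: a, i, i, y, a; each is a nucleus, giving 5 syllables.
Between /a/ (V1) and /i/ (V2): /skspl/; trying suffixes from longest down, /spl/ is the first permitted one, so coda /sk/ | onset /spl/.
Between /i/ (V2) and /i/ (V3): /bl/ is a licit onset in full, so it all attaches to the next syllable.
Between /i/ (V3) and /y/ (V4): /dp/; trying suffixes from longest down, /p/ is the first permitted one, so coda /d/ | onset /p/.
Between /y/ (V4) and /a/ (V5): cluster /kp/ — the longest permitted-onset suffix is /p/; onset = /p/, preceding coda = /k/.
Result: blask.spli.blid.pyk.pal.
Syllable 1 is /blask/: onset /bl/, nucleus /a/, coda /sk/.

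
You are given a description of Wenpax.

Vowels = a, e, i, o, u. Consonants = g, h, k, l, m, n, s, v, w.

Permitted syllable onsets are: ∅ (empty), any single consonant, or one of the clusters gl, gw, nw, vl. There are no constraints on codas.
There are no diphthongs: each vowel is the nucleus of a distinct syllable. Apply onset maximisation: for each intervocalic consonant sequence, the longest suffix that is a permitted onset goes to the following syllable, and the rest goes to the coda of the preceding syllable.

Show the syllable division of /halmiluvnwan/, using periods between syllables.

The vowels are a, i, u, a — 4 nuclei, so 4 syllables.
V1 /a/ – V2 /i/: /lm/ — longest licit onset from the right is /m/, leaving /l/ as coda.
V2 /i/ – V3 /u/: /l/ → onset of the next syllable (single consonants are always licit onsets).
V3 /u/ – V4 /a/: /vnw/ splits as /v/ + /nw/ (/nw/ is the longest suffix that is a licit onset).

hal.mi.luv.nwan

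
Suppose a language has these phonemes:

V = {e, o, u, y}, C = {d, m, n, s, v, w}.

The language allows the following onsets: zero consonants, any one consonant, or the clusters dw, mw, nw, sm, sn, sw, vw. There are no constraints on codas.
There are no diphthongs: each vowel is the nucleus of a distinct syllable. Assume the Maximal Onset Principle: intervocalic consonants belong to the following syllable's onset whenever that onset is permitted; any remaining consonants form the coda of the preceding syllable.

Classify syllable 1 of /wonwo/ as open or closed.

The vowels are o, o — 2 nuclei, so 2 syllables.
σ1/σ2 boundary: /nw/ is a licit onset in full, so it all attaches to the next syllable.
So the parse is wo.nwo.
Syllable 1 is /wo/; it ends in its nucleus with no coda, so it is open.

open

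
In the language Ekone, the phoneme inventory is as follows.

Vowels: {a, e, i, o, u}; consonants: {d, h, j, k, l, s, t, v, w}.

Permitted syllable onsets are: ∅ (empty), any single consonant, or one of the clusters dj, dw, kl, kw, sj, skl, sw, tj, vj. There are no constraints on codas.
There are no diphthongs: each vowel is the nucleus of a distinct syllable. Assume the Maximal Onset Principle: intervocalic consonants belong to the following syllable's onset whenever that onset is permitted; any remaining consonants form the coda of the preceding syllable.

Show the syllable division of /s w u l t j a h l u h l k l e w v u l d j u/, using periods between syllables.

Nuclei (vowels): u, a, u, e, u, u → 6 syllables.
σ1/σ2 boundary: /ltj/ splits as /l/ + /tj/ (/tj/ is the longest suffix that is a licit onset).
σ2/σ3 boundary: /hl/; trying suffixes from longest down, /l/ is the first permitted one, so coda /h/ | onset /l/.
σ3/σ4 boundary: /hlkl/ — longest licit onset from the right is /kl/, leaving /hl/ as coda.
σ4/σ5 boundary: /wv/ — longest licit onset from the right is /v/, leaving /w/ as coda.
σ5/σ6 boundary: /ldj/ — longest licit onset from the right is /dj/, leaving /l/ as coda.

swul.tjah.luhl.klew.vul.dju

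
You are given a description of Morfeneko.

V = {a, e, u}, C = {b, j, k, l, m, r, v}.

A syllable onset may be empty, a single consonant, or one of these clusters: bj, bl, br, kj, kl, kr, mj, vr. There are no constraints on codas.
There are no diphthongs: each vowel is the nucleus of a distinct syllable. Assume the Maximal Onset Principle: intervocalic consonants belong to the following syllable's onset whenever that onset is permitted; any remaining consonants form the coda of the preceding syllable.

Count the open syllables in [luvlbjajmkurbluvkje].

The vowels are u, a, u, u, e — 5 nuclei, so 5 syllables.
V1 /u/ – V2 /a/: cluster /vlbj/ — the longest permitted-onset suffix is /bj/; onset = /bj/, preceding coda = /vl/.
V2 /a/ – V3 /u/: cluster /jmk/ — the longest permitted-onset suffix is /k/; onset = /k/, preceding coda = /jm/.
V3 /u/ – V4 /u/: /rbl/; trying suffixes from longest down, /bl/ is the first permitted one, so coda /r/ | onset /bl/.
V4 /u/ – V5 /e/: /vkj/; trying suffixes from longest down, /kj/ is the first permitted one, so coda /v/ | onset /kj/.
Syllabification: luvl.bjajm.kur.bluv.kje.
Classifying each syllable: /luvl/ (closed), /bjajm/ (closed), /kur/ (closed), /bluv/ (closed), /kje/ (open).
Open syllables: 1.

1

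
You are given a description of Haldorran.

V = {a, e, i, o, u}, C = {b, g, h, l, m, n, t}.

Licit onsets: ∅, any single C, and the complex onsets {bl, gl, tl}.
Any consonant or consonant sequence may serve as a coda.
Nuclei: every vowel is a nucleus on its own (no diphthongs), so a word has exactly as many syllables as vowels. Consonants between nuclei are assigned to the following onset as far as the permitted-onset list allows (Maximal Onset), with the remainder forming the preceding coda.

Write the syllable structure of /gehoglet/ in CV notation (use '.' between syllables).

Vowels present: e, o, e; each is a nucleus, giving 3 syllables.
/e…o/ gap (V1→V2): /h/ → onset of the next syllable (single consonants are always licit onsets).
/o…e/ gap (V2→V3): cluster /gl/ — /gl/ is itself a permitted onset, so the whole cluster goes right; preceding coda = ∅.
Result: ge.ho.glet.
Mapping each syllable to C/V: /ge/ → CV, /ho/ → CV, /glet/ → CCVC.

CV.CV.CCVC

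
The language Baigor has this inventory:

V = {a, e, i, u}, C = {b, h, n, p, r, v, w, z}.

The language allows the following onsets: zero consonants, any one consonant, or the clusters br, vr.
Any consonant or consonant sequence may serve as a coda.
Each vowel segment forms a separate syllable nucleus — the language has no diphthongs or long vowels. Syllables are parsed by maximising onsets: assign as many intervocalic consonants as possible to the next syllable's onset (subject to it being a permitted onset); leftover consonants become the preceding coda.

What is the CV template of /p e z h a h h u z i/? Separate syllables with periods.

Nuclei (vowels): e, a, u, i → 4 syllables.
σ1/σ2 boundary: /zh/ splits as /z/ + /h/ (/h/ is the longest suffix that is a licit onset).
σ2/σ3 boundary: cluster /hh/ — the longest permitted-onset suffix is /h/; onset = /h/, preceding coda = /h/.
σ3/σ4 boundary: just /z/ — single C goes to the following onset.
Result: pez.hah.hu.zi.
Mapping each syllable to C/V: /pez/ → CVC, /hah/ → CVC, /hu/ → CV, /zi/ → CV.

CVC.CVC.CV.CV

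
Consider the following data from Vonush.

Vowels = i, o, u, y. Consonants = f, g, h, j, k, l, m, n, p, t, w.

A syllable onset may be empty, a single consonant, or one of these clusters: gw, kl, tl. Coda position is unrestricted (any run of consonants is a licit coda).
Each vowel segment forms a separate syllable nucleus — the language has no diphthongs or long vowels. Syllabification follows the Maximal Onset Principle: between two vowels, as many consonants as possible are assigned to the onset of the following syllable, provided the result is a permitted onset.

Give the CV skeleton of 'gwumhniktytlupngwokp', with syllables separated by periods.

CCVCC.CVC.CV.CCVCC.CCVCC

The vowels are u, i, y, u, o — 5 nuclei, so 5 syllables.
/u…i/ gap (V1→V2): /mhn/; trying suffixes from longest down, /n/ is the first permitted one, so coda /mh/ | onset /n/.
/i…y/ gap (V2→V3): cluster /kt/ — the longest permitted-onset suffix is /t/; onset = /t/, preceding coda = /k/.
/y…u/ gap (V3→V4): /tl/ is a licit onset in full, so it all attaches to the next syllable.
/u…o/ gap (V4→V5): /pngw/ splits as /pn/ + /gw/ (/gw/ is the longest suffix that is a licit onset).
Syllabification: gwumh.nik.ty.tlupn.gwokp.
Mapping each syllable to C/V: /gwumh/ → CCVCC, /nik/ → CVC, /ty/ → CV, /tlupn/ → CCVCC, /gwokp/ → CCVCC.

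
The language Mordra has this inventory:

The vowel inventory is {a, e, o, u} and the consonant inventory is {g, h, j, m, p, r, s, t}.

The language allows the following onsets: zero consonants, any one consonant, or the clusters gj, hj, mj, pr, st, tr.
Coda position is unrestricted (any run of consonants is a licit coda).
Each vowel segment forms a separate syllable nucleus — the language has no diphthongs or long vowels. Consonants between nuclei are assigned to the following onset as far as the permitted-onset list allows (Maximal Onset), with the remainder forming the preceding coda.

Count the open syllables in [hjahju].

Nuclei (vowels): a, u → 2 syllables.
σ1/σ2 boundary: /hj/ — entire cluster is a permitted onset → onset /hj/, coda ∅.
Result: hja.hju.
Classifying each syllable: /hja/ (open), /hju/ (open).
Open syllables: 2.

2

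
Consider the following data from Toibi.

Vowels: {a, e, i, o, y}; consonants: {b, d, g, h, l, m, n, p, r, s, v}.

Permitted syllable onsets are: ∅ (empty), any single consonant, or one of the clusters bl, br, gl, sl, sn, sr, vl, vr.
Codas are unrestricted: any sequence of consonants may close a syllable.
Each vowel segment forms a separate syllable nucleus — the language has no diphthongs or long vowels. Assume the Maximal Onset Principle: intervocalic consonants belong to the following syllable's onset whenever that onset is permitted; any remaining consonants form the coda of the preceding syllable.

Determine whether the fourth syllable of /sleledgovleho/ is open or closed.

The vowels are e, e, o, e, o — 5 nuclei, so 5 syllables.
Between /e/ (V1) and /e/ (V2): /l/ → onset of the next syllable (single consonants are always licit onsets).
Between /e/ (V2) and /o/ (V3): /dg/ splits as /d/ + /g/ (/g/ is the longest suffix that is a licit onset).
Between /o/ (V3) and /e/ (V4): /vl/ — entire cluster is a permitted onset → onset /vl/, coda ∅.
Between /e/ (V4) and /o/ (V5): just /h/ — single C goes to the following onset.
Putting it together: sle.led.go.vle.ho.
Syllable 4 is /vle/; it ends in its nucleus with no coda, so it is open.

open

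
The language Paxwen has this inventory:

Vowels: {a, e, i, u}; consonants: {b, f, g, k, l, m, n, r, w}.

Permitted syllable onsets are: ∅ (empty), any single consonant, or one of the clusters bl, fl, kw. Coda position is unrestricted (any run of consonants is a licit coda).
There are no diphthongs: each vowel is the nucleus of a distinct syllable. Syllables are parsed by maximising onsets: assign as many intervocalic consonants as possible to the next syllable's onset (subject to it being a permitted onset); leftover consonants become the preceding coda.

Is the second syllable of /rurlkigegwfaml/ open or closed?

Vowels present: u, i, e, a; each is a nucleus, giving 4 syllables.
/u…i/ gap (V1→V2): /rlk/ splits as /rl/ + /k/ (/k/ is the longest suffix that is a licit onset).
/i…e/ gap (V2→V3): just /g/ — single C goes to the following onset.
/e…a/ gap (V3→V4): cluster /gwf/ — the longest permitted-onset suffix is /f/; onset = /f/, preceding coda = /gw/.
So the parse is rurl.ki.gegw.faml.
Syllable 2 is /ki/; it ends in its nucleus with no coda, so it is open.

open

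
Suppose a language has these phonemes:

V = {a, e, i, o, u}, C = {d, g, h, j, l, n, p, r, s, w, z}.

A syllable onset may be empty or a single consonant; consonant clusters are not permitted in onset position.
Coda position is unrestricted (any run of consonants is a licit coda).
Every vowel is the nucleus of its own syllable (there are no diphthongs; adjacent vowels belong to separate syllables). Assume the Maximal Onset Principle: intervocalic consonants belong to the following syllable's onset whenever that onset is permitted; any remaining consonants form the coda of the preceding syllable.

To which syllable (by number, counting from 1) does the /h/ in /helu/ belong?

1

Nuclei (vowels): e, u → 2 syllables.
V1 /e/ – V2 /u/: just /l/ — single C goes to the following onset.
So the parse is he.lu.
The /h/ is in the onset of syllable 1 (/he/).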